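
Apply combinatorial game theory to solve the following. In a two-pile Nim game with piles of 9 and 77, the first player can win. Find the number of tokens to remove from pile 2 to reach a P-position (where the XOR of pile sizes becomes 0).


Piles: 9 and 77
Current XOR: 9 XOR 77 = 68 (non-zero, so this is an N-position).
To make the XOR zero, we need to find a move that balances the piles.
For pile 2 (size 77): target = 77 XOR 68 = 9
We reduce pile 2 from 77 to 9.
Tokens removed: 77 - 9 = 68
Verification: 9 XOR 9 = 0

68


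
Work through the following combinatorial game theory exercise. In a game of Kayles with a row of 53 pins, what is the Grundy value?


Kayles: a move removes 1 or 2 adjacent pins from a contiguous row.
Removing pins from a row of k leaves two independent rows (a, b) with a + b = k - 1 (one pin) or a + b = k - 2 (two pins); an end removal gives a = 0.
By Sprague-Grundy, G(k) = mex{ G(a) XOR G(b) } over all these splits. G(0) = 0.
G(1): splits (0,0):0^0=0 -> mex({0}) = 1
G(2): splits (0,1):0^1=1 (0,0):0^0=0 -> mex({0, 1}) = 2
G(3): splits (0,2):0^2=2 (1,1):1^1=0 (0,1):0^1=1 -> mex({0, 1, 2}) = 3
G(4): splits (0,3):0^3=3 (1,2):1^2=3 (0,2):0^2=2 (1,1):1^1=0 -> mex({0, 2, 3}) = 1
G(5): splits (0,4):0^1=1 (1,3):1^3=2 (2,2):2^2=0 (0,3):0^3=3 (1,2):1^2=3 -> mex({0, 1, 2, 3}) = 4
G(6) = mex({0, 1, 2, 4}) = 3
G(7) = mex({0, 1, 3, 4, 5}) = 2
G(8) = mex({0, 2, 3, 5, 6}) = 1
G(9) = mex({0, 1, 2, 3, 6, 7}) = 4
G(10) = mex({0, 1, 3, 4, 5, 7}) = 2
G(11) = mex({0, 1, 2, 3, 4, 5}) = 6
G(12) = mex({0, 1, 2, 3, 5, 6, 7}) = 4
G(13) = mex({0, 2, 3, 4, 6, 7}) = 1
G(14) = mex({0, 1, 4, 5, 6, 7}) = 2
G(15) = mex({0, 1, 2, 3, 4, 5, 6}) = 7
G(16) = mex({0, 2, 3, 5, 6, 7}) = 1
G(17) = mex({0, 1, 2, 3, 5, 6, 7}) = 4
G(18) = mex({0, 1, 2, 4, 5, 6}) = 3
G(19) = mex({0, 1, 3, 4, 5, 7}) = 2
G(20) = mex({0, 2, 3, 4, 5, 6, 7}) = 1
G(21) = mex({0, 1, 2, 3, 5, 6, 7}) = 4
G(22) = mex({0, 1, 2, 3, 4, 5, 7}) = 6
G(23) = mex({0, 1, 2, 3, 4, 5, 6}) = 7
G(24) = mex({0, 1, 2, 3, 5, 6, 7}) = 4
G(25) = mex({0, 2, 3, 4, 6, 7}) = 1
G(26) = mex({0, 1, 3, 4, 5, 6, 7}) = 2
G(27) = mex({0, 1, 2, 3, 4, 5, 6, 7}) = 8
G(28) = mex({0, 1, 2, 3, 4, 6, 7, 8}) = 5
G(29) = mex({0, 1, 2, 3, 5, 6, 7, 8, 9}) = 4
G(30) = mex({0, 1, 2, 3, 4, 5, 6, 9, 10}) = 7
G(31) = mex({0, 1, 3, 4, 5, 7, 10, 11}) = 2
G(32) = mex({0, 2, 3, 4, 5, 6, 7, 9, 11}) = 1
G(33) = mex({0, 1, 2, 3, 4, 5, 6, 7, 9, 12}) = 8
G(34) = mex({0, 1, 2, 3, 4, 5, 7, 8, 11, 12}) = 6
G(35) = mex({0, 1, 2, 3, 4, 5, 6, 8, 9, 10, 11}) = 7
G(36) = mex({0, 1, 2, 3, 5, 6, 7, 9, 10}) = 4
G(37) = mex({0, 2, 3, 4, 6, 7, 9, 10, 11, 12}) = 1
G(38) = mex({0, 1, 3, 4, 5, 6, 7, 9, 10, 11, 12}) = 2
G(39) = mex({0, 1, 2, 4, 5, 6, 7, 9, 10, 12, 14}) = 3
G(40) = mex({0, 2, 3, 4, 6, 7, 11, 12, 14}) = 1
G(41) = mex({0, 1, 2, 3, 5, 6, 7, 9, 10, 11, 12}) = 4
G(42) = mex({0, 1, 2, 3, 4, 5, 6, 9, 10}) = 7
G(43) = mex({0, 1, 3, 4, 5, 7, 9, 10, 12, 15}) = 2
G(44) = mex({0, 2, 3, 4, 5, 6, 7, 9, 10, 12, 15}) = 1
G(45) = mex({0, 1, 2, 3, 4, 5, 6, 7, 9, 10, 12, 14}) = 8
G(46) = mex({0, 1, 3, 4, 5, 7, 8, 11, 12, 14}) = 2
G(47) = mex({0, 1, 2, 3, 4, 5, 6, 8, 9, 10, 11, 12}) = 7
G(48) = mex({0, 1, 2, 3, 5, 6, 7, 9, 10}) = 4
G(49) = mex({0, 2, 3, 4, 6, 7, 9, 10, 11, 12, 15}) = 1
G(50) = mex({0, 1, 4, 5, 6, 7, 9, 11, 12, 14, 15}) = 2
G(51) = mex({0, 1, 2, 3, 4, 5, 6, 7, 9, 12, 14, 15}) = 8
G(52) = mex({0, 2, 3, 4, 5, 6, 7, 8, 11, 12, 15}) = 1
G(53) = mex({0, 1, 2, 3, 5, 6, 7, 8, 9, 10, 11, 12}) = 4
Therefore G(53) = 4.

4


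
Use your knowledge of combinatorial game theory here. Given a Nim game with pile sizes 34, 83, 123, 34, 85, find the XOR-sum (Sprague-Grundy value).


We need the XOR (exclusive or) of all pile sizes.
After XOR-ing pile 1 (size 34): 0 XOR 34 = 34
After XOR-ing pile 2 (size 83): 34 XOR 83 = 113
After XOR-ing pile 3 (size 123): 113 XOR 123 = 10
After XOR-ing pile 4 (size 34): 10 XOR 34 = 40
After XOR-ing pile 5 (size 85): 40 XOR 85 = 125
The Nim-value of this position is 125.

125


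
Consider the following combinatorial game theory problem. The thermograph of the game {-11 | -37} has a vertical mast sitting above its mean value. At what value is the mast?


Game = {-11 | -37}, a switch {a | b} with numbers a > b.
Its thermograph has left wall a - t and right wall b + t, which meet at t = (a - b)/2, where both equal (a + b)/2. So the mast (mean value) is at (a + b)/2.
Mean = (-11 + (-37))/2 = -48/2 = -24

-24


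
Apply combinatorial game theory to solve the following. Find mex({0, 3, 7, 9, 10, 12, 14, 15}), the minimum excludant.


Set = {0, 3, 7, 9, 10, 12, 14, 15}
0 is in the set.
1 is NOT in the set. This is the mex.
mex = 1

1


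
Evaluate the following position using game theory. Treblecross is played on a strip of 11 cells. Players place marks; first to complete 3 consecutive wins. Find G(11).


Treblecross: place X on empty cells; 3-in-a-row wins.
Playing within two cells of an existing X lets the opponent win at once, so sensible play treats the cells i-2..i+2 around each X as dead. The player left with no safe cell loses, so this is a normal-play take-away game on strips of safe cells.
Placing X at cell i (0-indexed) of a strip of k safe cells leaves independent strips of sizes max(0, i-2) and max(0, k-i-3). Hence G(k) = mex{ G(max(0,i-2)) XOR G(max(0,k-i-3)) : 0 <= i < k }, with G(0) = 0.
G(1): splits (0,0):0^0=0 -> mex({0}) = 1
G(2): splits (0,0):0^0=0 -> mex({0}) = 1
G(3): splits (0,0):0^0=0 -> mex({0}) = 1
G(4): splits (0,1):0^1=1 (0,0):0^0=0 -> mex({0, 1}) = 2
G(5): splits (0,2):0^1=1 (0,1):0^1=1 (0,0):0^0=0 -> mex({0, 1}) = 2
G(6) = mex({1}) = 0
G(7) = mex({0, 1, 2}) = 3
G(8) = mex({0, 1, 2}) = 3
G(9) = mex({0, 2}) = 1
G(10) = mex({0, 2, 3}) = 1
G(11) = mex({0, 3}) = 1
Therefore G(11) = 1.

1


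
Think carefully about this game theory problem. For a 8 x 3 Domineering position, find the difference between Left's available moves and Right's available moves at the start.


Board is 8 x 3 (rows x cols).
Left (vertical) placements: (rows-1) * cols = 7 * 3 = 21
Right (horizontal) placements: rows * (cols-1) = 8 * 2 = 16
Advantage = Left - Right = 21 - 16 = 5

5


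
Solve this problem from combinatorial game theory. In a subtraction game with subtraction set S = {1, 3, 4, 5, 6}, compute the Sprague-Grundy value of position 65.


The subtraction set is S = {1, 3, 4, 5, 6}.
G(k) = mex{ G(k - s) : s in S, s <= k }. We compute iteratively: G(0) = 0.
G(1) = mex({0}) = 1
G(2) = mex({1}) = 0
G(3) = mex({0}) = 1
G(4) = mex({0, 1}) = 2
G(5) = mex({0, 1, 2}) = 3
G(6) = mex({0, 1, 3}) = 2
G(7) = mex({0, 1, 2}) = 3
G(8) = mex({0, 1, 2, 3}) = 4
G(9) = mex({1, 2, 3, 4}) = 0
G(10) = mex({0, 2, 3}) = 1
G(11) = mex({1, 2, 3, 4}) = 0
G(12) = mex({0, 2, 3, 4}) = 1
G(13) = mex({0, 1, 3, 4}) = 2
G(14) = mex({0, 1, 2, 4}) = 3
Observe that G(9)..G(14) = 0, 1, 0, 1, 2, 3 repeats G(0)..G(5) = 0, 1, 0, 1, 2, 3.
For k >= max(S) = 6, G(k) is determined by the previous 6 values G(k-6)..G(k-1); a window of 6 consecutive values has recurred shifted by 9, so by induction G(k + 9) = G(k) for all k >= 0: the sequence is periodic from the start with period 9.
One period: G(0..8) = 0, 1, 0, 1, 2, 3, 2, 3, 4.
65 mod 9 = 2, so G(65) = G(2) = 0.

0


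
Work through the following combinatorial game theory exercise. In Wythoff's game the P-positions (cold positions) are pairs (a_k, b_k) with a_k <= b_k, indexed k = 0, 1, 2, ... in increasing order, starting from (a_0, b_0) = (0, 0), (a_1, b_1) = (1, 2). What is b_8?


By Wythoff's theorem, a_k = floor(k * phi) and b_k = floor(k * phi^2) = a_k + k, where phi = (1 + sqrt(5))/2 is the golden ratio.
phi = (1 + sqrt(5))/2 = 1.618034
phi^2 = phi + 1 = 2.618034
k = 8
k * phi^2 = 8 * 2.618034 = 20.944272
b_8 = floor(k * phi^2) = 20 (check: a_8 + k = 12 + 8 = 20)

20


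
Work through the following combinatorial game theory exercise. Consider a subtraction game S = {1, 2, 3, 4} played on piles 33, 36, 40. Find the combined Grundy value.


Subtraction set: {1, 2, 3, 4}
For this subtraction set, G(n) = n mod 5 (period = max + 1 = 5).
Pile 1 (size 33): G(33) = 33 mod 5 = 3
Pile 2 (size 36): G(36) = 36 mod 5 = 1
Pile 3 (size 40): G(40) = 40 mod 5 = 0
Total Grundy value = XOR of all: 3 XOR 1 XOR 0 = 2

2


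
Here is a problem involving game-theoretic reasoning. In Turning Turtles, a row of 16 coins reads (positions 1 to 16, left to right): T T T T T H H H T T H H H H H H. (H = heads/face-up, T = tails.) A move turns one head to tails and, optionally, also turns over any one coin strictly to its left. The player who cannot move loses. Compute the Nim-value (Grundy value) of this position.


Coins: T T T T T H H H T T H H H H H H
Key fact: a single head at position k behaves exactly like a Nim heap of size k (turning it to T and optionally flipping a coin at j < k corresponds to moving the heap from k to j, or to 0), and heads combine as a disjunctive sum (two heads at the same place would cancel, matching j XOR j = 0). So the Nim-value is the XOR of the 1-indexed positions of the heads.
Face-up positions (1-indexed): [6, 7, 8, 11, 12, 13, 14, 15, 16]
XOR 0 with 6: 0 XOR 6 = 6
XOR 6 with 7: 6 XOR 7 = 1
XOR 1 with 8: 1 XOR 8 = 9
XOR 9 with 11: 9 XOR 11 = 2
XOR 2 with 12: 2 XOR 12 = 14
XOR 14 with 13: 14 XOR 13 = 3
XOR 3 with 14: 3 XOR 14 = 13
XOR 13 with 15: 13 XOR 15 = 2
XOR 2 with 16: 2 XOR 16 = 18
Nim-value = 18

18


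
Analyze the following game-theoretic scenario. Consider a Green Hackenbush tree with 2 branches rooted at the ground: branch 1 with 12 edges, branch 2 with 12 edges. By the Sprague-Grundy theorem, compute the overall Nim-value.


The tree has 2 branches from the ground vertex.
In Green Hackenbush, the Nim-value of a simple path of length k is k.
Branch 1: length 12, Nim-value = 12
Branch 2: length 12, Nim-value = 12
Total Nim-value = XOR of all branch values:
0 XOR 12 = 12
12 XOR 12 = 0
Nim-value of the tree = 0

0


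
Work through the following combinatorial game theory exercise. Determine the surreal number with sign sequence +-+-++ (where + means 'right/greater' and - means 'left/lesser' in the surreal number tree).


Sign expansion: +-+-++
Rule: track bounds (lo, hi), initially (-inf, +inf). On '+', the current value becomes lo and we move to the simplest number in (value, hi): value + 1 if hi = +inf, otherwise the midpoint (value + hi)/2. On '-', the current value becomes hi and we move to value - 1 if lo = -inf, otherwise the midpoint (lo + value)/2.
Start at 0.
Step 1: sign = +, move right. Bounds: (0, +inf). Value = 1
Step 2: sign = -, move left. Bounds: (0, 1). Value = 1/2
Step 3: sign = +, move right. Bounds: (1/2, 1). Value = 3/4
Step 4: sign = -, move left. Bounds: (1/2, 3/4). Value = 5/8
Step 5: sign = +, move right. Bounds: (5/8, 3/4). Value = 11/16
Step 6: sign = +, move right. Bounds: (11/16, 3/4). Value = 23/32
The surreal number with sign expansion +-+-++ is 23/32.

23/32


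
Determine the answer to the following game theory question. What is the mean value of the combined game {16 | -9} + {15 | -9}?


G1 = {16 | -9}, G2 = {15 | -9}
Each is a switch {a | b} with numbers a > b; its mean value is (a + b)/2, and mean value is additive over game sums: m(G1 + G2) = m(G1) + m(G2).
Mean of G1 = (16 + (-9))/2 = 7/2 = 7/2
Mean of G2 = (15 + (-9))/2 = 6/2 = 3
Mean of G1 + G2 = 7/2 + 3 = 13/2

13/2


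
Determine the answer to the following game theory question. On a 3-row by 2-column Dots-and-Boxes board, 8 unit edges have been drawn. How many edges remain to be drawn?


Grid: 3 x 2 boxes, i.e. 4 rows and 3 columns of dots.
Horizontal edges: (rows + 1) * cols = 4 * 2 = 8
Vertical edges: rows * (cols + 1) = 3 * 3 = 9
Total edges: 8 + 9 = 17
Edges drawn: 8
Remaining: 17 - 8 = 9

9


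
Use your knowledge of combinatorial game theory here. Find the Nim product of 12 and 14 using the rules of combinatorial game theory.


Nim multiplication is bilinear over XOR: (u XOR v) * w = (u*w) XOR (v*w).
So we split each operand into its bit components and XOR the pairwise Nim products.
12 = 4 + 8 (as XOR of powers of 2).
14 = 2 + 4 + 8 (as XOR of powers of 2).
Using the standard Nim-product table on single bits:
  2*2 = 3,   2*4 = 8,   2*8 = 12,
  4*4 = 6,   4*8 = 11,  8*8 = 13,
and  1*x = x (identity), k*l = l*k (commutative).
Pairwise Nim products:
  4 * 2 = 8
  4 * 4 = 6
  4 * 8 = 11
  8 * 2 = 12
  8 * 4 = 11
  8 * 8 = 13
XOR them: 8 XOR 6 XOR 11 XOR 12 XOR 11 XOR 13 = 15.
Result: 12 * 14 = 15 (in Nim).

15


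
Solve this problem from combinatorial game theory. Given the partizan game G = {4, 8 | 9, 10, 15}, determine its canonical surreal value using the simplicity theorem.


Left options: {4, 8}, max = 8
Right options: {9, 10, 15}, min = 9
All options are numbers and max(Left) < min(Right), so by the simplicity theorem the value is the simplest (earliest-born) number strictly between 8 and 9.
No integer lies strictly between 8 and 9, so the value is the dyadic rational m/2^k in the interval with the smallest k (then m odd); search k = 1, 2, ...:
Denominator 2: 17/2 lies strictly between 8 and 9 -- found.
The simplest number in the interval is 17/2.
Game value = 17/2

17/2


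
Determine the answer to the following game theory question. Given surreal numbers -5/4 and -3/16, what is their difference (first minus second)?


x = -5/4, y = -3/16
Converting to common denominator: 16
x = -20/16, y = -3/16
x - y = -5/4 - -3/16 = -17/16

-17/16


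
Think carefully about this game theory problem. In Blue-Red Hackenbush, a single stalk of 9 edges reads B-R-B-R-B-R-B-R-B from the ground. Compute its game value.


Edges (from ground): B-R-B-R-B-R-B-R-B
By Berlekamp's sign-expansion rule, a Blue-Red Hackenbush stalk has the value of the surreal number whose sign sequence is the edge sequence with B -> + and R -> -.
Sign sequence: +-+-+-+-+
Trace the sign expansion in the surreal number tree, starting from 0:
Edge 1: B (sign +) -> bounds (0, +inf), value = 1
Edge 2: R (sign -) -> bounds (0, 1), value = 1/2
Edge 3: B (sign +) -> bounds (1/2, 1), value = 3/4
Edge 4: R (sign -) -> bounds (1/2, 3/4), value = 5/8
Edge 5: B (sign +) -> bounds (5/8, 3/4), value = 11/16
Edge 6: R (sign -) -> bounds (5/8, 11/16), value = 21/32
Edge 7: B (sign +) -> bounds (21/32, 11/16), value = 43/64
Edge 8: R (sign -) -> bounds (21/32, 43/64), value = 85/128
Edge 9: B (sign +) -> bounds (85/128, 43/64), value = 171/256
Game value = 171/256

171/256


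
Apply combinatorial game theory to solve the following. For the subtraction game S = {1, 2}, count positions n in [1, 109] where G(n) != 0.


Subtraction set S = {1, 2}, so G(n) = n mod 3.
G(n) = 0 when n is a multiple of 3.
Multiples of 3 in [1, 109]: 36
N-positions (nonzero Grundy) = 109 - 36 = 73

73


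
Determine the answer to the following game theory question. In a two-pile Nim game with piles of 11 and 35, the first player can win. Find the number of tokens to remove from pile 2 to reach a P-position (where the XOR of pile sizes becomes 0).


Piles: 11 and 35
Current XOR: 11 XOR 35 = 40 (non-zero, so this is an N-position).
To make the XOR zero, we need to find a move that balances the piles.
For pile 2 (size 35): target = 35 XOR 40 = 11
We reduce pile 2 from 35 to 11.
Tokens removed: 35 - 11 = 24
Verification: 11 XOR 11 = 0

24


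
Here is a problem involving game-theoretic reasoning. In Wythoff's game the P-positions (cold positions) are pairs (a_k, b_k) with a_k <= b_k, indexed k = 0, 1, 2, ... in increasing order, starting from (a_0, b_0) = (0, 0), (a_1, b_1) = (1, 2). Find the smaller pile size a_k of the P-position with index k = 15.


By Wythoff's theorem, a_k = floor(k * phi) and b_k = floor(k * phi^2) = a_k + k, where phi = (1 + sqrt(5))/2 is the golden ratio.
phi = (1 + sqrt(5))/2 = 1.618034
k = 15
k * phi = 15 * 1.618034 = 24.270510
a_15 = floor(k * phi) = 24

24


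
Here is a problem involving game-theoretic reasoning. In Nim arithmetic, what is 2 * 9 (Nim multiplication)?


Nim multiplication is bilinear over XOR: (u XOR v) * w = (u*w) XOR (v*w).
So we split each operand into its bit components and XOR the pairwise Nim products.
2 = 2 (as XOR of powers of 2).
9 = 1 + 8 (as XOR of powers of 2).
Using the standard Nim-product table on single bits:
  2*2 = 3,   2*4 = 8,   2*8 = 12,
  4*4 = 6,   4*8 = 11,  8*8 = 13,
and  1*x = x (identity), k*l = l*k (commutative).
Pairwise Nim products:
  2 * 1 = 2
  2 * 8 = 12
XOR them: 2 XOR 12 = 14.
Result: 2 * 9 = 14 (in Nim).

14


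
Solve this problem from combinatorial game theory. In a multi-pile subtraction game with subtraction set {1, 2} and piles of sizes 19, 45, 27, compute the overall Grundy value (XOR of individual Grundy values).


Subtraction set: {1, 2}
For this subtraction set, G(n) = n mod 3 (period = max + 1 = 3).
Pile 1 (size 19): G(19) = 19 mod 3 = 1
Pile 2 (size 45): G(45) = 45 mod 3 = 0
Pile 3 (size 27): G(27) = 27 mod 3 = 0
Total Grundy value = XOR of all: 1 XOR 0 XOR 0 = 1

1


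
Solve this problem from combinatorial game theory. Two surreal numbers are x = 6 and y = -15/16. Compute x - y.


x = 6, y = -15/16
Converting to common denominator: 16
x = 96/16, y = -15/16
x - y = 6 - -15/16 = 111/16

111/16


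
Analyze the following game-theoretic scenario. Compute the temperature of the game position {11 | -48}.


The game is {11 | -48}, a switch {a | b} with numbers a > b.
Cooling {a | b} by t gives {a - t | b + t}, which stops being hot when a - t = b + t, i.e. at t = (a - b)/2. So the temperature of a switch is (a - b)/2.
Temperature = (Left option - Right option) / 2
= (11 - (-48)) / 2
= 59 / 2
= 59/2

59/2


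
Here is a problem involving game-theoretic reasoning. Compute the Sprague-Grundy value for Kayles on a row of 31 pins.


Kayles: a move removes 1 or 2 adjacent pins from a contiguous row.
Removing pins from a row of k leaves two independent rows (a, b) with a + b = k - 1 (one pin) or a + b = k - 2 (two pins); an end removal gives a = 0.
By Sprague-Grundy, G(k) = mex{ G(a) XOR G(b) } over all these splits. G(0) = 0.
G(1): splits (0,0):0^0=0 -> mex({0}) = 1
G(2): splits (0,1):0^1=1 (0,0):0^0=0 -> mex({0, 1}) = 2
G(3): splits (0,2):0^2=2 (1,1):1^1=0 (0,1):0^1=1 -> mex({0, 1, 2}) = 3
G(4): splits (0,3):0^3=3 (1,2):1^2=3 (0,2):0^2=2 (1,1):1^1=0 -> mex({0, 2, 3}) = 1
G(5): splits (0,4):0^1=1 (1,3):1^3=2 (2,2):2^2=0 (0,3):0^3=3 (1,2):1^2=3 -> mex({0, 1, 2, 3}) = 4
G(6) = mex({0, 1, 2, 4}) = 3
G(7) = mex({0, 1, 3, 4, 5}) = 2
G(8) = mex({0, 2, 3, 5, 6}) = 1
G(9) = mex({0, 1, 2, 3, 6, 7}) = 4
G(10) = mex({0, 1, 3, 4, 5, 7}) = 2
G(11) = mex({0, 1, 2, 3, 4, 5}) = 6
G(12) = mex({0, 1, 2, 3, 5, 6, 7}) = 4
G(13) = mex({0, 2, 3, 4, 6, 7}) = 1
G(14) = mex({0, 1, 4, 5, 6, 7}) = 2
G(15) = mex({0, 1, 2, 3, 4, 5, 6}) = 7
G(16) = mex({0, 2, 3, 5, 6, 7}) = 1
G(17) = mex({0, 1, 2, 3, 5, 6, 7}) = 4
G(18) = mex({0, 1, 2, 4, 5, 6}) = 3
G(19) = mex({0, 1, 3, 4, 5, 7}) = 2
G(20) = mex({0, 2, 3, 4, 5, 6, 7}) = 1
G(21) = mex({0, 1, 2, 3, 5, 6, 7}) = 4
G(22) = mex({0, 1, 2, 3, 4, 5, 7}) = 6
G(23) = mex({0, 1, 2, 3, 4, 5, 6}) = 7
G(24) = mex({0, 1, 2, 3, 5, 6, 7}) = 4
G(25) = mex({0, 2, 3, 4, 6, 7}) = 1
G(26) = mex({0, 1, 3, 4, 5, 6, 7}) = 2
G(27) = mex({0, 1, 2, 3, 4, 5, 6, 7}) = 8
G(28) = mex({0, 1, 2, 3, 4, 6, 7, 8}) = 5
G(29) = mex({0, 1, 2, 3, 5, 6, 7, 8, 9}) = 4
G(30) = mex({0, 1, 2, 3, 4, 5, 6, 9, 10}) = 7
G(31) = mex({0, 1, 3, 4, 5, 7, 10, 11}) = 2
Therefore G(31) = 2.

2


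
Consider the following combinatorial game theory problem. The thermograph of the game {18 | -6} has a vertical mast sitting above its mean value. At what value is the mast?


Game = {18 | -6}, a switch {a | b} with numbers a > b.
Its thermograph has left wall a - t and right wall b + t, which meet at t = (a - b)/2, where both equal (a + b)/2. So the mast (mean value) is at (a + b)/2.
Mean = (18 + (-6))/2 = 12/2 = 6

6


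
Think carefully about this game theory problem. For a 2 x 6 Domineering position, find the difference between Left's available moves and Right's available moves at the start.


Board is 2 x 6 (rows x cols).
Left (vertical) placements: (rows-1) * cols = 1 * 6 = 6
Right (horizontal) placements: rows * (cols-1) = 2 * 5 = 10
Advantage = Left - Right = 6 - 10 = -4

-4


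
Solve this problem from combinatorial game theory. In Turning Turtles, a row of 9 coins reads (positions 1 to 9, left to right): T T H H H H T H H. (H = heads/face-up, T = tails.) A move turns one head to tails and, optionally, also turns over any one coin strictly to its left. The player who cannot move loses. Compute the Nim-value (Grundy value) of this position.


Coins: T T H H H H T H H
Key fact: a single head at position k behaves exactly like a Nim heap of size k (turning it to T and optionally flipping a coin at j < k corresponds to moving the heap from k to j, or to 0), and heads combine as a disjunctive sum (two heads at the same place would cancel, matching j XOR j = 0). So the Nim-value is the XOR of the 1-indexed positions of the heads.
Face-up positions (1-indexed): [3, 4, 5, 6, 8, 9]
XOR 0 with 3: 0 XOR 3 = 3
XOR 3 with 4: 3 XOR 4 = 7
XOR 7 with 5: 7 XOR 5 = 2
XOR 2 with 6: 2 XOR 6 = 4
XOR 4 with 8: 4 XOR 8 = 12
XOR 12 with 9: 12 XOR 9 = 5
Nim-value = 5

5


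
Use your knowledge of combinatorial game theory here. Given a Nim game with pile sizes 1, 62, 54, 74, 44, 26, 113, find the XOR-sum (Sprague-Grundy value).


We need the XOR (exclusive or) of all pile sizes.
After XOR-ing pile 1 (size 1): 0 XOR 1 = 1
After XOR-ing pile 2 (size 62): 1 XOR 62 = 63
After XOR-ing pile 3 (size 54): 63 XOR 54 = 9
After XOR-ing pile 4 (size 74): 9 XOR 74 = 67
After XOR-ing pile 5 (size 44): 67 XOR 44 = 111
After XOR-ing pile 6 (size 26): 111 XOR 26 = 117
After XOR-ing pile 7 (size 113): 117 XOR 113 = 4
The Nim-value of this position is 4.

4


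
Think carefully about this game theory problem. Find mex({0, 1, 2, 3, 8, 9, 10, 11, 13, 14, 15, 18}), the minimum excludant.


Set = {0, 1, 2, 3, 8, 9, 10, 11, 13, 14, 15, 18}
0 is in the set.
1 is in the set.
2 is in the set.
3 is in the set.
4 is NOT in the set. This is the mex.
mex = 4

4


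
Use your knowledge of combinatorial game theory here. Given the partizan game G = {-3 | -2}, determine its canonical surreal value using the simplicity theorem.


Left options: {-3}, max = -3
Right options: {-2}, min = -2
All options are numbers and max(Left) < min(Right), so by the simplicity theorem the value is the simplest (earliest-born) number strictly between -3 and -2.
No integer lies strictly between -3 and -2, so the value is the dyadic rational m/2^k in the interval with the smallest k (then m odd); search k = 1, 2, ...:
Denominator 2: -5/2 lies strictly between -3 and -2 -- found.
The simplest number in the interval is -5/2.
Game value = -5/2

-5/2


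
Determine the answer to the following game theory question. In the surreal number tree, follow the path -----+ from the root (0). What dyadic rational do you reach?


Sign expansion: -----+
Rule: track bounds (lo, hi), initially (-inf, +inf). On '+', the current value becomes lo and we move to the simplest number in (value, hi): value + 1 if hi = +inf, otherwise the midpoint (value + hi)/2. On '-', the current value becomes hi and we move to value - 1 if lo = -inf, otherwise the midpoint (lo + value)/2.
Start at 0.
Step 1: sign = -, move left. Bounds: (-inf, 0). Value = -1
Step 2: sign = -, move left. Bounds: (-inf, -1). Value = -2
Step 3: sign = -, move left. Bounds: (-inf, -2). Value = -3
Step 4: sign = -, move left. Bounds: (-inf, -3). Value = -4
Step 5: sign = -, move left. Bounds: (-inf, -4). Value = -5
Step 6: sign = +, move right. Bounds: (-5, -4). Value = -9/2
The surreal number with sign expansion -----+ is -9/2.

-9/2


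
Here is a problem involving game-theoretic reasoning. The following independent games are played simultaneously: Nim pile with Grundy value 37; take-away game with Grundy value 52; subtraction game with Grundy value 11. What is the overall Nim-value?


By the Sprague-Grundy theorem, the Grundy value of a sum of games is the XOR of individual Grundy values.
Nim pile: Grundy value = 37. Running XOR: 0 XOR 37 = 37
take-away game: Grundy value = 52. Running XOR: 37 XOR 52 = 17
subtraction game: Grundy value = 11. Running XOR: 17 XOR 11 = 26
The combined Grundy value is 26.

26


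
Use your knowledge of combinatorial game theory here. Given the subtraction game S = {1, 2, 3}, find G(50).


The subtraction set is S = {1, 2, 3}.
G(k) = mex{ G(k - s) : s in S, s <= k }. We compute iteratively: G(0) = 0.
G(1) = mex({0}) = 1
G(2) = mex({0, 1}) = 2
G(3) = mex({0, 1, 2}) = 3
G(4) = mex({1, 2, 3}) = 0
G(5) = mex({0, 2, 3}) = 1
G(6) = mex({0, 1, 3}) = 2
Observe that G(4)..G(6) = 0, 1, 2 repeats G(0)..G(2) = 0, 1, 2.
For k >= max(S) = 3, G(k) is determined by the previous 3 values G(k-3)..G(k-1); a window of 3 consecutive values has recurred shifted by 4, so by induction G(k + 4) = G(k) for all k >= 0: the sequence is periodic from the start with period 4.
One period: G(0..3) = 0, 1, 2, 3.
50 mod 4 = 2, so G(50) = G(2) = 2.

2


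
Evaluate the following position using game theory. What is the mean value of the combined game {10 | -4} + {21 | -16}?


G1 = {10 | -4}, G2 = {21 | -16}
Each is a switch {a | b} with numbers a > b; its mean value is (a + b)/2, and mean value is additive over game sums: m(G1 + G2) = m(G1) + m(G2).
Mean of G1 = (10 + (-4))/2 = 6/2 = 3
Mean of G2 = (21 + (-16))/2 = 5/2 = 5/2
Mean of G1 + G2 = 3 + 5/2 = 11/2

11/2


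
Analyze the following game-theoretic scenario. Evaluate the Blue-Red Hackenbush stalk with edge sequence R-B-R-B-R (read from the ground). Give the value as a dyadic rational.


Edges (from ground): R-B-R-B-R
By Berlekamp's sign-expansion rule, a Blue-Red Hackenbush stalk has the value of the surreal number whose sign sequence is the edge sequence with B -> + and R -> -.
Sign sequence: -+-+-
Trace the sign expansion in the surreal number tree, starting from 0:
Edge 1: R (sign -) -> bounds (-inf, 0), value = -1
Edge 2: B (sign +) -> bounds (-1, 0), value = -1/2
Edge 3: R (sign -) -> bounds (-1, -1/2), value = -3/4
Edge 4: B (sign +) -> bounds (-3/4, -1/2), value = -5/8
Edge 5: R (sign -) -> bounds (-3/4, -5/8), value = -11/16
Game value = -11/16

-11/16


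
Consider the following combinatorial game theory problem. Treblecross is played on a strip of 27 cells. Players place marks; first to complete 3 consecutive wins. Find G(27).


Treblecross: place X on empty cells; 3-in-a-row wins.
Playing within two cells of an existing X lets the opponent win at once, so sensible play treats the cells i-2..i+2 around each X as dead. The player left with no safe cell loses, so this is a normal-play take-away game on strips of safe cells.
Placing X at cell i (0-indexed) of a strip of k safe cells leaves independent strips of sizes max(0, i-2) and max(0, k-i-3). Hence G(k) = mex{ G(max(0,i-2)) XOR G(max(0,k-i-3)) : 0 <= i < k }, with G(0) = 0.
G(1): splits (0,0):0^0=0 -> mex({0}) = 1
G(2): splits (0,0):0^0=0 -> mex({0}) = 1
G(3): splits (0,0):0^0=0 -> mex({0}) = 1
G(4): splits (0,1):0^1=1 (0,0):0^0=0 -> mex({0, 1}) = 2
G(5): splits (0,2):0^1=1 (0,1):0^1=1 (0,0):0^0=0 -> mex({0, 1}) = 2
G(6) = mex({1}) = 0
G(7) = mex({0, 1, 2}) = 3
G(8) = mex({0, 1, 2}) = 3
G(9) = mex({0, 2}) = 1
G(10) = mex({0, 2, 3}) = 1
G(11) = mex({0, 3}) = 1
G(12) = mex({1, 3}) = 0
G(13) = mex({0, 1, 2, 3}) = 4
G(14) = mex({0, 1, 2}) = 3
G(15) = mex({0, 1, 2}) = 3
G(16) = mex({0, 1, 2, 4}) = 3
G(17) = mex({0, 1, 3, 4}) = 2
G(18) = mex({0, 1, 3, 4}) = 2
G(19) = mex({0, 1, 3, 5}) = 2
G(20) = mex({0, 1, 2, 3, 5}) = 4
G(21) = mex({0, 1, 2, 3, 5}) = 4
G(22) = mex({1, 2, 6}) = 0
G(23) = mex({0, 1, 2, 3, 4, 6}) = 5
G(24) = mex({0, 1, 2, 3, 4}) = 5
G(25) = mex({0, 1, 3, 4, 7}) = 2
G(26) = mex({0, 1, 3, 4, 5, 7}) = 2
G(27) = mex({0, 1, 3, 5}) = 2
Therefore G(27) = 2.

2


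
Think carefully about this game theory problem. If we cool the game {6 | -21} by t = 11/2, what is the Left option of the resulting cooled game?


Original game: {6 | -21} (a switch {a | b} with a > b).
Cooling by t (for t below the temperature (a - b)/2 = 27/2) taxes each move by t: {a | b} cooled by t is {a - t | b + t}.
Cooling amount: t = 11/2
Cooled Left option: 6 - 11/2 = 1/2
Cooled Right option: -21 + 11/2 = -31/2
Cooled game: {1/2 | -31/2}
Left option = 1/2

1/2


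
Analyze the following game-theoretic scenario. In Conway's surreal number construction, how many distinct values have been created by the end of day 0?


Day 0: {|} = 0 is born. Count = 1.
Day n: the number of surreal numbers born by day n is 2^(n+1) - 1.
By day 0: 2^1 - 1 = 1
By day 0: 1 surreal numbers.

1


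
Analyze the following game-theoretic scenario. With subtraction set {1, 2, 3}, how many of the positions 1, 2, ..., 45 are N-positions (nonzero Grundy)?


Subtraction set S = {1, 2, 3}, so G(n) = n mod 4.
G(n) = 0 when n is a multiple of 4.
Multiples of 4 in [1, 45]: 11
N-positions (nonzero Grundy) = 45 - 11 = 34

34


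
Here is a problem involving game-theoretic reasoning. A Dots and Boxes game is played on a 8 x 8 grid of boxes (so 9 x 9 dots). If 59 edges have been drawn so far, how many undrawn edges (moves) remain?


Grid: 8 x 8 boxes, i.e. 9 rows and 9 columns of dots.
Horizontal edges: (rows + 1) * cols = 9 * 8 = 72
Vertical edges: rows * (cols + 1) = 8 * 9 = 72
Total edges: 72 + 72 = 144
Edges drawn: 59
Remaining: 144 - 59 = 85

85


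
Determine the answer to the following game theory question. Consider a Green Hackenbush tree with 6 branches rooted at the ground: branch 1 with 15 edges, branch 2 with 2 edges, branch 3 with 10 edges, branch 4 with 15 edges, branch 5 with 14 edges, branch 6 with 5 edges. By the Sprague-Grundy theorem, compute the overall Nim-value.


The tree has 6 branches from the ground vertex.
In Green Hackenbush, the Nim-value of a simple path of length k is k.
Branch 1: length 15, Nim-value = 15
Branch 2: length 2, Nim-value = 2
Branch 3: length 10, Nim-value = 10
Branch 4: length 15, Nim-value = 15
Branch 5: length 14, Nim-value = 14
Branch 6: length 5, Nim-value = 5
Total Nim-value = XOR of all branch values:
0 XOR 15 = 15
15 XOR 2 = 13
13 XOR 10 = 7
7 XOR 15 = 8
8 XOR 14 = 6
6 XOR 5 = 3
Nim-value of the tree = 3

3


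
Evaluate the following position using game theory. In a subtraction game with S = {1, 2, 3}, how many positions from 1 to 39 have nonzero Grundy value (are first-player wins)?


Subtraction set S = {1, 2, 3}, so G(n) = n mod 4.
G(n) = 0 when n is a multiple of 4.
Multiples of 4 in [1, 39]: 9
N-positions (nonzero Grundy) = 39 - 9 = 30

30


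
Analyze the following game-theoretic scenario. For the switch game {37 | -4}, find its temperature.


The game is {37 | -4}, a switch {a | b} with numbers a > b.
Cooling {a | b} by t gives {a - t | b + t}, which stops being hot when a - t = b + t, i.e. at t = (a - b)/2. So the temperature of a switch is (a - b)/2.
Temperature = (Left option - Right option) / 2
= (37 - (-4)) / 2
= 41 / 2
= 41/2

41/2


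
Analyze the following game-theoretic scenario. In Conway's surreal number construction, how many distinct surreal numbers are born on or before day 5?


Day 0: {|} = 0 is born. Count = 1.
Day n: the number of surreal numbers born by day n is 2^(n+1) - 1.
By day 0: 2^1 - 1 = 1
By day 1: 2^2 - 1 = 3
By day 2: 2^3 - 1 = 7
By day 3: 2^4 - 1 = 15
By day 4: 2^5 - 1 = 31
By day 5: 2^6 - 1 = 63
By day 5: 63 surreal numbers.

63


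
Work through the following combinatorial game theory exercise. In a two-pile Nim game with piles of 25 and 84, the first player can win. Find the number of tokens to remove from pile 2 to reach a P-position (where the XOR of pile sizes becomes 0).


Piles: 25 and 84
Current XOR: 25 XOR 84 = 77 (non-zero, so this is an N-position).
To make the XOR zero, we need to find a move that balances the piles.
For pile 2 (size 84): target = 84 XOR 77 = 25
We reduce pile 2 from 84 to 25.
Tokens removed: 84 - 25 = 59
Verification: 25 XOR 25 = 0

59


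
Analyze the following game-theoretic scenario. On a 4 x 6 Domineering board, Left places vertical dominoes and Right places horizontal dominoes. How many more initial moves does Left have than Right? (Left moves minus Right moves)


Board is 4 x 6 (rows x cols).
Left (vertical) placements: (rows-1) * cols = 3 * 6 = 18
Right (horizontal) placements: rows * (cols-1) = 4 * 5 = 20
Advantage = Left - Right = 18 - 20 = -2

-2


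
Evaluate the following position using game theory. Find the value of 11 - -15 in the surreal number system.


x = 11, y = -15
x - y = 11 - -15 = 26

26


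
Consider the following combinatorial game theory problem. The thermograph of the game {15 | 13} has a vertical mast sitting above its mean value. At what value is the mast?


Game = {15 | 13}, a switch {a | b} with numbers a > b.
Its thermograph has left wall a - t and right wall b + t, which meet at t = (a - b)/2, where both equal (a + b)/2. So the mast (mean value) is at (a + b)/2.
Mean = (15 + (13))/2 = 28/2 = 14

14


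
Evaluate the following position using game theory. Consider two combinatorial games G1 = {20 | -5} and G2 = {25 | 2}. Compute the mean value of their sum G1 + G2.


G1 = {20 | -5}, G2 = {25 | 2}
Each is a switch {a | b} with numbers a > b; its mean value is (a + b)/2, and mean value is additive over game sums: m(G1 + G2) = m(G1) + m(G2).
Mean of G1 = (20 + (-5))/2 = 15/2 = 15/2
Mean of G2 = (25 + (2))/2 = 27/2 = 27/2
Mean of G1 + G2 = 15/2 + 27/2 = 21

21


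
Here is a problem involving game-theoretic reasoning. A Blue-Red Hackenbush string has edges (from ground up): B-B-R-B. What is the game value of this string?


Edges (from ground): B-B-R-B
By Berlekamp's sign-expansion rule, a Blue-Red Hackenbush stalk has the value of the surreal number whose sign sequence is the edge sequence with B -> + and R -> -.
Sign sequence: ++-+
Trace the sign expansion in the surreal number tree, starting from 0:
Edge 1: B (sign +) -> bounds (0, +inf), value = 1
Edge 2: B (sign +) -> bounds (1, +inf), value = 2
Edge 3: R (sign -) -> bounds (1, 2), value = 3/2
Edge 4: B (sign +) -> bounds (3/2, 2), value = 7/4
Game value = 7/4

7/4


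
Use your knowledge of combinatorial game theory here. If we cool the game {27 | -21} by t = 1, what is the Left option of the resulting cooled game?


Original game: {27 | -21} (a switch {a | b} with a > b).
Cooling by t (for t below the temperature (a - b)/2 = 24) taxes each move by t: {a | b} cooled by t is {a - t | b + t}.
Cooling amount: t = 1
Cooled Left option: 27 - 1 = 26
Cooled Right option: -21 + 1 = -20
Cooled game: {26 | -20}
Left option = 26

26


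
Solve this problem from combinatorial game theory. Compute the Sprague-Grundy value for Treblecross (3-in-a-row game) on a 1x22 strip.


Treblecross: place X on empty cells; 3-in-a-row wins.
Playing within two cells of an existing X lets the opponent win at once, so sensible play treats the cells i-2..i+2 around each X as dead. The player left with no safe cell loses, so this is a normal-play take-away game on strips of safe cells.
Placing X at cell i (0-indexed) of a strip of k safe cells leaves independent strips of sizes max(0, i-2) and max(0, k-i-3). Hence G(k) = mex{ G(max(0,i-2)) XOR G(max(0,k-i-3)) : 0 <= i < k }, with G(0) = 0.
G(1): splits (0,0):0^0=0 -> mex({0}) = 1
G(2): splits (0,0):0^0=0 -> mex({0}) = 1
G(3): splits (0,0):0^0=0 -> mex({0}) = 1
G(4): splits (0,1):0^1=1 (0,0):0^0=0 -> mex({0, 1}) = 2
G(5): splits (0,2):0^1=1 (0,1):0^1=1 (0,0):0^0=0 -> mex({0, 1}) = 2
G(6) = mex({1}) = 0
G(7) = mex({0, 1, 2}) = 3
G(8) = mex({0, 1, 2}) = 3
G(9) = mex({0, 2}) = 1
G(10) = mex({0, 2, 3}) = 1
G(11) = mex({0, 3}) = 1
G(12) = mex({1, 3}) = 0
G(13) = mex({0, 1, 2, 3}) = 4
G(14) = mex({0, 1, 2}) = 3
G(15) = mex({0, 1, 2}) = 3
G(16) = mex({0, 1, 2, 4}) = 3
G(17) = mex({0, 1, 3, 4}) = 2
G(18) = mex({0, 1, 3, 4}) = 2
G(19) = mex({0, 1, 3, 5}) = 2
G(20) = mex({0, 1, 2, 3, 5}) = 4
G(21) = mex({0, 1, 2, 3, 5}) = 4
G(22) = mex({1, 2, 6}) = 0
Therefore G(22) = 0.

0


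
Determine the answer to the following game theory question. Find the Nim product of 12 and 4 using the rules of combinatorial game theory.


Nim multiplication is bilinear over XOR: (u XOR v) * w = (u*w) XOR (v*w).
So we split each operand into its bit components and XOR the pairwise Nim products.
12 = 4 + 8 (as XOR of powers of 2).
4 = 4 (as XOR of powers of 2).
Using the standard Nim-product table on single bits:
  2*2 = 3,   2*4 = 8,   2*8 = 12,
  4*4 = 6,   4*8 = 11,  8*8 = 13,
and  1*x = x (identity), k*l = l*k (commutative).
Pairwise Nim products:
  4 * 4 = 6
  8 * 4 = 11
XOR them: 6 XOR 11 = 13.
Result: 12 * 4 = 13 (in Nim).

13


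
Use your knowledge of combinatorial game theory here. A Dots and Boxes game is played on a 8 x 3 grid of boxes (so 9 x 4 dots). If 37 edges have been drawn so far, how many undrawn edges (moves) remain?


Grid: 8 x 3 boxes, i.e. 9 rows and 4 columns of dots.
Horizontal edges: (rows + 1) * cols = 9 * 3 = 27
Vertical edges: rows * (cols + 1) = 8 * 4 = 32
Total edges: 27 + 32 = 59
Edges drawn: 37
Remaining: 59 - 37 = 22

22


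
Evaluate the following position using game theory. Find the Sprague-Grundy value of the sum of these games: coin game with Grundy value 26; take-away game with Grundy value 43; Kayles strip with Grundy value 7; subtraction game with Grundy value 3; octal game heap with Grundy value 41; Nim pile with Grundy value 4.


By the Sprague-Grundy theorem, the Grundy value of a sum of games is the XOR of individual Grundy values.
coin game: Grundy value = 26. Running XOR: 0 XOR 26 = 26
take-away game: Grundy value = 43. Running XOR: 26 XOR 43 = 49
Kayles strip: Grundy value = 7. Running XOR: 49 XOR 7 = 54
subtraction game: Grundy value = 3. Running XOR: 54 XOR 3 = 53
octal game heap: Grundy value = 41. Running XOR: 53 XOR 41 = 28
Nim pile: Grundy value = 4. Running XOR: 28 XOR 4 = 24
The combined Grundy value is 24.

24


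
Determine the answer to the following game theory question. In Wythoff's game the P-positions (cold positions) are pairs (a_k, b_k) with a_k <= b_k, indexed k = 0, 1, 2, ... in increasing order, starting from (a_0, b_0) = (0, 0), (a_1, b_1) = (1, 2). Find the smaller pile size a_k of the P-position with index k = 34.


By Wythoff's theorem, a_k = floor(k * phi) and b_k = floor(k * phi^2) = a_k + k, where phi = (1 + sqrt(5))/2 is the golden ratio.
phi = (1 + sqrt(5))/2 = 1.618034
k = 34
k * phi = 34 * 1.618034 = 55.013156
a_34 = floor(k * phi) = 55

55


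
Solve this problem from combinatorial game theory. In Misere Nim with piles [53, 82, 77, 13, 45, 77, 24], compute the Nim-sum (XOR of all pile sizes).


We need the XOR (exclusive or) of all pile sizes.
After XOR-ing pile 1 (size 53): 0 XOR 53 = 53
After XOR-ing pile 2 (size 82): 53 XOR 82 = 103
After XOR-ing pile 3 (size 77): 103 XOR 77 = 42
After XOR-ing pile 4 (size 13): 42 XOR 13 = 39
After XOR-ing pile 5 (size 45): 39 XOR 45 = 10
After XOR-ing pile 6 (size 77): 10 XOR 77 = 71
After XOR-ing pile 7 (size 24): 71 XOR 24 = 95
The Nim-value of this position is 95.

95


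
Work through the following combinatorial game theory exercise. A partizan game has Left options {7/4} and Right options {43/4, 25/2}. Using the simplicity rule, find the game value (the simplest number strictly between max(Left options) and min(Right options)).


Left options: {7/4}, max = 7/4
Right options: {43/4, 25/2}, min = 43/4
All options are numbers and max(Left) < min(Right), so by the simplicity theorem the value is the simplest (earliest-born) number strictly between 7/4 and 43/4.
Integers 2 through 10 all lie strictly between 7/4 and 43/4.
Among integers, the simplest (lowest birthday = smallest |n|; 0 is born on day 0, +-n on day n) is 2.
No non-integer in the interval can be simpler: if x is a non-integer in the interval, then floor(x) or ceil(x) also lies in the interval (the interval contains an integer), and both are proper prefixes of x's sign expansion, i.e. born earlier. So the game value is 2.
Game value = 2

2


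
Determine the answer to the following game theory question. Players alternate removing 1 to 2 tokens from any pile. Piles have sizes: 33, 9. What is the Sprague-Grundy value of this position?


Subtraction set: {1, 2}
For this subtraction set, G(n) = n mod 3 (period = max + 1 = 3).
Pile 1 (size 33): G(33) = 33 mod 3 = 0
Pile 2 (size 9): G(9) = 9 mod 3 = 0
Total Grundy value = XOR of all: 0 XOR 0 = 0

0
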